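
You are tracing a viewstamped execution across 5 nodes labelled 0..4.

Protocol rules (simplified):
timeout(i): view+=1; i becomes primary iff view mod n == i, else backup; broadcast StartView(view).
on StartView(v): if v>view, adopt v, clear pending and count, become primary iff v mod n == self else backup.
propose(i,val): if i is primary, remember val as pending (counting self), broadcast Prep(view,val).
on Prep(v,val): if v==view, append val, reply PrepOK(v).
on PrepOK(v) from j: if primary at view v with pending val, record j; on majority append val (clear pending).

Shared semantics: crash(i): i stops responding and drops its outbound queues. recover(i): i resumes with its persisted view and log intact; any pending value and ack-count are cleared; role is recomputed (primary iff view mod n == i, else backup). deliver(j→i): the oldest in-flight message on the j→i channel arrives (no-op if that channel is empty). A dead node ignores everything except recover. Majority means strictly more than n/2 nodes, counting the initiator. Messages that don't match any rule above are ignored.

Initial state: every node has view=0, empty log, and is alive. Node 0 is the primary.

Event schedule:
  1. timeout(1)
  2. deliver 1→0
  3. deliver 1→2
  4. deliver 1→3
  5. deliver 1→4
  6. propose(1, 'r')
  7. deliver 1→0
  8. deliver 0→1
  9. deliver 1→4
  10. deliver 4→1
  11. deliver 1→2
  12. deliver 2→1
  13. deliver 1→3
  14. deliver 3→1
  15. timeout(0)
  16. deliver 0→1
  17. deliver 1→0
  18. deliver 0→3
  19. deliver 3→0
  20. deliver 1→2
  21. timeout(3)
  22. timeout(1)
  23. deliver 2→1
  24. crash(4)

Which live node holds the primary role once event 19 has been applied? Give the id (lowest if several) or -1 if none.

-1

1. timeout(1):  <1:prim v1 ->
2. deliver 1→0:  <0:back v1 ->
3. deliver 1→2:  <2:back v1 ->
4. deliver 1→3:  <3:back v1 ->
5. deliver 1→4:  <4:back v1 ->
6. propose(1,'r'):  nop
7. deliver 1→0:  <0:back v1 r>
8. deliver 0→1:  nop
9. deliver 1→4:  <4:back v1 r>
10. deliver 4→1:  <1:prim v1 r>
11. deliver 1→2:  <2:back v1 r>
12. deliver 2→1:  nop
13. deliver 1→3:  <3:back v1 r>
14. deliver 3→1:  nop
15. timeout(0):  <0:back v2 r>
16. deliver 0→1:  <1:back v2 r>
17. deliver 1→0:  nop
18. deliver 0→3:  <3:back v2 r>
19. deliver 3→0:  nop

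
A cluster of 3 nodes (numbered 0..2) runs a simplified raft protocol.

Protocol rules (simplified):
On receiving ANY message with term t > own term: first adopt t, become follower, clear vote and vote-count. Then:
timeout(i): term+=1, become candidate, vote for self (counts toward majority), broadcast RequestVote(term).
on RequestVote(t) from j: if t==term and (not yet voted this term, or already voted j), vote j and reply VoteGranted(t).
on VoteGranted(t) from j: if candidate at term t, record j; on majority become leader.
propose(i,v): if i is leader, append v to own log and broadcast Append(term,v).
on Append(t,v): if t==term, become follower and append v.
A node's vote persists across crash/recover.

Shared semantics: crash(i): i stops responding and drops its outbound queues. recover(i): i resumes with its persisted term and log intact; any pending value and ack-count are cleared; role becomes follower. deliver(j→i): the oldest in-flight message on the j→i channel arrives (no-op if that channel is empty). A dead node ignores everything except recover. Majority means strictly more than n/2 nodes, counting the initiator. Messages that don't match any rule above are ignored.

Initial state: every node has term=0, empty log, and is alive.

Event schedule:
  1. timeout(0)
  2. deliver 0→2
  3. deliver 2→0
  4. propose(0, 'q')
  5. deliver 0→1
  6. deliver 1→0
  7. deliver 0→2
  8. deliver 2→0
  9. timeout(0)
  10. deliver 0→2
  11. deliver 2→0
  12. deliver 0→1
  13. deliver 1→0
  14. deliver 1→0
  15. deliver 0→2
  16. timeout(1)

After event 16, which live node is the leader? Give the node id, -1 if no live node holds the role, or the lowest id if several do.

e1 timeout(0): 0[cand,t=1,-]
e2 deliver 0→2: 2[foll,t=1,-]
e3 deliver 2→0: 0[lead,t=1,-]
e4 propose(0,'q'): 0[lead,t=1,q]
e5 deliver 0→1: 1[foll,t=1,-]
e6 deliver 1→0: ·
e7 deliver 0→2: 2[foll,t=1,q]
e8 deliver 2→0: ·
e9 timeout(0): 0[cand,t=2,q]
e10 deliver 0→2: 2[foll,t=2,q]
e11 deliver 2→0: 0[lead,t=2,q]
e12 deliver 0→1: 1[foll,t=1,q]
e13 deliver 1→0: ·
e14 deliver 1→0: ·
e15 deliver 0→2: ·
e16 timeout(1): 1[cand,t=2,q]

0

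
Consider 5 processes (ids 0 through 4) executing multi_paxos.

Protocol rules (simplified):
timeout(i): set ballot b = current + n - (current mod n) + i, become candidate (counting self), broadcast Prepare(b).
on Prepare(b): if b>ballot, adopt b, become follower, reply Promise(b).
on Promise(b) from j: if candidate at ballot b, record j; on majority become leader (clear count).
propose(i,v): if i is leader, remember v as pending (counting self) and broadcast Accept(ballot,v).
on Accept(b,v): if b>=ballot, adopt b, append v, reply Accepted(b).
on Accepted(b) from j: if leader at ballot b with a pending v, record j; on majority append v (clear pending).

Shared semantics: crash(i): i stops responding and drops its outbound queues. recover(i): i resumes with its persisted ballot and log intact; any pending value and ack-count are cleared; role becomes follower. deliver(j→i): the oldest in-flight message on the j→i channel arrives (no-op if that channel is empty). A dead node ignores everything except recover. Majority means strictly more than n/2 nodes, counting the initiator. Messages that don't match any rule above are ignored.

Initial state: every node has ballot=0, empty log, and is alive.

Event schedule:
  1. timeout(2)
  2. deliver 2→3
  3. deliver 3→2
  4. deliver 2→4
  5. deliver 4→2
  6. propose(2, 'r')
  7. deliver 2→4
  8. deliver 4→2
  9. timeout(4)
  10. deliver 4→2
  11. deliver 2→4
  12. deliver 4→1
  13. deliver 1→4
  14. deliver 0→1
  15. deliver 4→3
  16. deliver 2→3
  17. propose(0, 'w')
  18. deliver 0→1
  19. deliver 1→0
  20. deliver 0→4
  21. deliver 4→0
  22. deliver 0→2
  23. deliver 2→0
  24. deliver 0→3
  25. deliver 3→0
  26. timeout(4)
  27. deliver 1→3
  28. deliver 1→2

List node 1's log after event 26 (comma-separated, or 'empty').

empty

[1] timeout(2) → N2(cand b7 [-])
[2] deliver 2→3 → N3(foll b7 [-])
[3] deliver 3→2 → ∅
[4] deliver 2→4 → N4(foll b7 [-])
[5] deliver 4→2 → N2(lead b7 [-])
[6] propose(2,'r') → ∅
[7] deliver 2→4 → N4(foll b7 [r])
[8] deliver 4→2 → ∅
[9] timeout(4) → N4(cand b14 [r])
[10] deliver 4→2 → N2(foll b14 [-])
[11] deliver 2→4 → ∅
[12] deliver 4→1 → N1(foll b14 [-])
[13] deliver 1→4 → N4(lead b14 [r])
[14] deliver 0→1 → ∅
[15] deliver 4→3 → N3(foll b14 [-])
[16] deliver 2→3 → ∅
[17] propose(0,'w') → ∅
[18] deliver 0→1 → ∅
[19] deliver 1→0 → ∅
[20] deliver 0→4 → ∅
[21] deliver 4→0 → N0(foll b14 [-])
[22] deliver 0→2 → ∅
[23] deliver 2→0 → ∅
[24] deliver 0→3 → ∅
[25] deliver 3→0 → ∅
[26] timeout(4) → N4(cand b19 [r])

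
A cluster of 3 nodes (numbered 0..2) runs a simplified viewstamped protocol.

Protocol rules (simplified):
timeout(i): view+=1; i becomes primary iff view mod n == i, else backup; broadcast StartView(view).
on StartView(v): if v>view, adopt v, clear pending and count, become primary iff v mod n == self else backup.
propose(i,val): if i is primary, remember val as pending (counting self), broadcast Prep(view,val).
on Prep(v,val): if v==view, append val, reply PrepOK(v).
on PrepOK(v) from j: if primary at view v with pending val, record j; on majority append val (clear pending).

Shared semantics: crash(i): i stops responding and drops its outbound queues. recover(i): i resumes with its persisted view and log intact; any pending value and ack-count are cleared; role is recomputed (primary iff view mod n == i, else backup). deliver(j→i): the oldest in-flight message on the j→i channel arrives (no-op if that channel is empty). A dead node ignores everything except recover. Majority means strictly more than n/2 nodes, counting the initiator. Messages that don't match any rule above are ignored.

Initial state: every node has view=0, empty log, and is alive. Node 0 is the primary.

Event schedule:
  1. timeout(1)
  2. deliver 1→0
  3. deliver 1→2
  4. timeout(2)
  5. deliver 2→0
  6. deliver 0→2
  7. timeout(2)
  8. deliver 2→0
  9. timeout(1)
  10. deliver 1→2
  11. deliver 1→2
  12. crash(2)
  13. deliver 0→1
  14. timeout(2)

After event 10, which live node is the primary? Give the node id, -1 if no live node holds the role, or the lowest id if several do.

0

e1 timeout(1): 1[prim,v=1,-]
e2 deliver 1→0: 0[back,v=1,-]
e3 deliver 1→2: 2[back,v=1,-]
e4 timeout(2): 2[prim,v=2,-]
e5 deliver 2→0: 0[back,v=2,-]
e6 deliver 0→2: ·
e7 timeout(2): 2[back,v=3,-]
e8 deliver 2→0: 0[prim,v=3,-]
e9 timeout(1): 1[back,v=2,-]
e10 deliver 1→2: ·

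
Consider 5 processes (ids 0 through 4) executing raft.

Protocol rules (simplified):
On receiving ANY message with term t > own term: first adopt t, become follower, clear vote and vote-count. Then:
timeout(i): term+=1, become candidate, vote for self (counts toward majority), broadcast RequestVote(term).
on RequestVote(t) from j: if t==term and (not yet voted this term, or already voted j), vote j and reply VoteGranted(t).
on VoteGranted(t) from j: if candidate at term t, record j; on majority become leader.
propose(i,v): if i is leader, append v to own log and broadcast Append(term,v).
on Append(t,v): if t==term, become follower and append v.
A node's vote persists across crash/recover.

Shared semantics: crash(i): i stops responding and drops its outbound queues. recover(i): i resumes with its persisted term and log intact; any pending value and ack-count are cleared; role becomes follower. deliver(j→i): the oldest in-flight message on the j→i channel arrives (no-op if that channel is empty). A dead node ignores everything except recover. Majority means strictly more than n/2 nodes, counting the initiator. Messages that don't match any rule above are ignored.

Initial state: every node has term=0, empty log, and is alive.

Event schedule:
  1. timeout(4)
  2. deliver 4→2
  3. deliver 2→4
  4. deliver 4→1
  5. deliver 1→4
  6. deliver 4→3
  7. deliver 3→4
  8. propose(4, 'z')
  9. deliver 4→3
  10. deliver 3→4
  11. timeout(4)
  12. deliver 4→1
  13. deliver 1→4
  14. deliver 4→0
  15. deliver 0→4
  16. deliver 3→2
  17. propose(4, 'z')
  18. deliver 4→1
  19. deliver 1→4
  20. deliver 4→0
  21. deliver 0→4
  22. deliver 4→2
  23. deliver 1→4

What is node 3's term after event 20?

1. timeout(4):  <4:cand t1 ->
2. deliver 4→2:  <2:foll t1 ->
3. deliver 2→4:  nop
4. deliver 4→1:  <1:foll t1 ->
5. deliver 1→4:  <4:lead t1 ->
6. deliver 4→3:  <3:foll t1 ->
7. deliver 3→4:  nop
8. propose(4,'z'):  <4:lead t1 z>
9. deliver 4→3:  <3:foll t1 z>
10. deliver 3→4:  nop
11. timeout(4):  <4:cand t2 z>
12. deliver 4→1:  <1:foll t1 z>
13. deliver 1→4:  nop
14. deliver 4→0:  <0:foll t1 ->
15. deliver 0→4:  nop
16. deliver 3→2:  nop
17. propose(4,'z'):  nop
18. deliver 4→1:  <1:foll t2 z>
19. deliver 1→4:  nop
20. deliver 4→0:  <0:foll t1 z>

1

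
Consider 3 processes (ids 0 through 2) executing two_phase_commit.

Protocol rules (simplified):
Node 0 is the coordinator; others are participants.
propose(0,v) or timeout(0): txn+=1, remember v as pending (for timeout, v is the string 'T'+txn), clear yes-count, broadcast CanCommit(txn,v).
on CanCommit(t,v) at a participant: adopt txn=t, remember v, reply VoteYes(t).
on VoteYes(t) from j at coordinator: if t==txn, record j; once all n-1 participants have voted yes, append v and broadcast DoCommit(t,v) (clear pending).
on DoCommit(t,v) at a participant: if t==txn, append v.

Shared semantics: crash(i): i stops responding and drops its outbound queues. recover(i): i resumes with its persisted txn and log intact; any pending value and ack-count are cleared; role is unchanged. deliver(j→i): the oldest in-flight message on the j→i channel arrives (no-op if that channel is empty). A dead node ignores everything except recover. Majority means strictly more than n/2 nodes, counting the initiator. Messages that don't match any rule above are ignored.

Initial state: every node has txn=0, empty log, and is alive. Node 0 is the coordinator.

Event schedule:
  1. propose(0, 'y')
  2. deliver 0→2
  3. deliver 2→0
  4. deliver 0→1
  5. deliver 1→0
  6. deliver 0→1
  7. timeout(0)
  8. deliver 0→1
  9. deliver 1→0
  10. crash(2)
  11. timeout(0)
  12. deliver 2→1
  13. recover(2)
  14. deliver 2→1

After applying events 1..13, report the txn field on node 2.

1

after 1 — propose(0,'y'): n0:coor/t1/[-]
after 2 — deliver 0→2: n2:part/t1/[-]
after 3 — deliver 2→0: ·
after 4 — deliver 0→1: n1:part/t1/[-]
after 5 — deliver 1→0: n0:coor/t1/[y]
after 6 — deliver 0→1: n1:part/t1/[y]
after 7 — timeout(0): n0:coor/t2/[y]
after 8 — deliver 0→1: n1:part/t2/[y]
after 9 — deliver 1→0: ·
after 10 — crash(2): n2:✗part/t1/[-]
after 11 — timeout(0): n0:coor/t3/[y]
after 12 — deliver 2→1: ·
after 13 — recover(2): n2:part/t1/[-]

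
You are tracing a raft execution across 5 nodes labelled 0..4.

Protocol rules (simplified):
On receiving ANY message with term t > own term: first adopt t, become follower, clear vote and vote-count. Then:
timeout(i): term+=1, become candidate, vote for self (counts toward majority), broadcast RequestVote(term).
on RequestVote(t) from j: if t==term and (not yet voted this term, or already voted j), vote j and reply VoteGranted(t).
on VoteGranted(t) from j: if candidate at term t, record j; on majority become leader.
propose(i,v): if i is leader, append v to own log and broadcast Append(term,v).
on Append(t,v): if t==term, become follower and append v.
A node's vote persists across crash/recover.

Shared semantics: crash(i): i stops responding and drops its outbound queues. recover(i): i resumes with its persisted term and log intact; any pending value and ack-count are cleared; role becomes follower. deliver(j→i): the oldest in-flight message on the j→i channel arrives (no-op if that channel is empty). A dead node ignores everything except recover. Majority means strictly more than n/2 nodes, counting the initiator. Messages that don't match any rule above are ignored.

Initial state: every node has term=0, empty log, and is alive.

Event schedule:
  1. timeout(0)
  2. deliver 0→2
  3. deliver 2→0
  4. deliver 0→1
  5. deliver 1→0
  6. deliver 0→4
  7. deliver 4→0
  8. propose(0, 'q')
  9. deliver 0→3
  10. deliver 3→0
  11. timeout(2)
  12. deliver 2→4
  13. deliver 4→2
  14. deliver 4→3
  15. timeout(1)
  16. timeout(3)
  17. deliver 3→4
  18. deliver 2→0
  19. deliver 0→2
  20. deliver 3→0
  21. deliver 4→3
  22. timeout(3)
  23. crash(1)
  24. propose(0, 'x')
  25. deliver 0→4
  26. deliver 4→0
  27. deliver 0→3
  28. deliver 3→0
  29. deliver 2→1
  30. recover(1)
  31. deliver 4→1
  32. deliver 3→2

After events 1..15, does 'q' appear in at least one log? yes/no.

[1] timeout(0) → N0(cand t1 [-])
[2] deliver 0→2 → N2(foll t1 [-])
[3] deliver 2→0 → ∅
[4] deliver 0→1 → N1(foll t1 [-])
[5] deliver 1→0 → N0(lead t1 [-])
[6] deliver 0→4 → N4(foll t1 [-])
[7] deliver 4→0 → ∅
[8] propose(0,'q') → N0(lead t1 [q])
[9] deliver 0→3 → N3(foll t1 [-])
[10] deliver 3→0 → ∅
[11] timeout(2) → N2(cand t2 [-])
[12] deliver 2→4 → N4(foll t2 [-])
[13] deliver 4→2 → ∅
[14] deliver 4→3 → ∅
[15] timeout(1) → N1(cand t2 [-])

yes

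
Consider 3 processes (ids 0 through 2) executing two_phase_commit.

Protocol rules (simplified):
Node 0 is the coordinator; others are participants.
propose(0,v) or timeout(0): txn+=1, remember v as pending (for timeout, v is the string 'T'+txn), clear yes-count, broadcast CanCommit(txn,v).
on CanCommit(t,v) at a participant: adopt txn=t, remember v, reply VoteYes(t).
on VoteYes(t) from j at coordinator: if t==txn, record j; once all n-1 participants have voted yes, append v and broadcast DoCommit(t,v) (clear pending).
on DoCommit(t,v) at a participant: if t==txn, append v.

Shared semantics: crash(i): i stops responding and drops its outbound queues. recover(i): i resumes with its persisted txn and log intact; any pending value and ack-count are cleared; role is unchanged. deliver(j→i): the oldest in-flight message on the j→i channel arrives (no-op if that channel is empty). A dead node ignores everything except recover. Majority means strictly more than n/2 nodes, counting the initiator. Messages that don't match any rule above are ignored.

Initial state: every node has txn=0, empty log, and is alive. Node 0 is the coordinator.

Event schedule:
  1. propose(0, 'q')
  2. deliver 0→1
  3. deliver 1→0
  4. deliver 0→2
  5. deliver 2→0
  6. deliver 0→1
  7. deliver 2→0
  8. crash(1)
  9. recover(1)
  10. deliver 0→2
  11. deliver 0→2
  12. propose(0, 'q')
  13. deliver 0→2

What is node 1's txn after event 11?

1

step 1 propose(0,'q'): 0={coor,t=1,log=-}
step 2 deliver 0→1: 1={part,t=1,log=-}
step 3 deliver 1→0: —
step 4 deliver 0→2: 2={part,t=1,log=-}
step 5 deliver 2→0: 0={coor,t=1,log=q}
step 6 deliver 0→1: 1={part,t=1,log=q}
step 7 deliver 2→0: —
step 8 crash(1): 1={✗part,t=1,log=q}
step 9 recover(1): 1={part,t=1,log=q}
step 10 deliver 0→2: 2={part,t=1,log=q}
step 11 deliver 0→2: —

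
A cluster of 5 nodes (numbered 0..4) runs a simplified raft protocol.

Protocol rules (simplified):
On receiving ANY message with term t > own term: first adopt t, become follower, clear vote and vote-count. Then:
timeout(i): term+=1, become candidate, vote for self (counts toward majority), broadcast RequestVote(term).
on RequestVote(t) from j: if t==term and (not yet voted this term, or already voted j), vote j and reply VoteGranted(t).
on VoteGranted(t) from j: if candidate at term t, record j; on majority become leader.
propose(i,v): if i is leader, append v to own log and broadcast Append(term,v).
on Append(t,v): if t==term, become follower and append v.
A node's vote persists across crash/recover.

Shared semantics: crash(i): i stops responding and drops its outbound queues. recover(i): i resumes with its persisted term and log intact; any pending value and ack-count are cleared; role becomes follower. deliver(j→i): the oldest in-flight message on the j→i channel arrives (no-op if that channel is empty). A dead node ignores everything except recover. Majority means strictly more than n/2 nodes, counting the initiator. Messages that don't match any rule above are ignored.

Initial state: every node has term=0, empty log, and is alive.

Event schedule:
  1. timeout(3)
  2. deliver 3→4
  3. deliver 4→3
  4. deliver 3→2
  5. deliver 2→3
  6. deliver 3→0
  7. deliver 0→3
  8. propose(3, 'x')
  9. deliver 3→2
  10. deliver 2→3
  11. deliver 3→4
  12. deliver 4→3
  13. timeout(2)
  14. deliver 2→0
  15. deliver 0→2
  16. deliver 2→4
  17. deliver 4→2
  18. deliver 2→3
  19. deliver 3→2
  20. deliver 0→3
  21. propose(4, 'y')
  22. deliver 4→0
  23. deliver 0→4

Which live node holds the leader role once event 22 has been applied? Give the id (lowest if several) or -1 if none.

2

after 1 — timeout(3): n3:cand/t1/[-]
after 2 — deliver 3→4: n4:foll/t1/[-]
after 3 — deliver 4→3: ·
after 4 — deliver 3→2: n2:foll/t1/[-]
after 5 — deliver 2→3: n3:lead/t1/[-]
after 6 — deliver 3→0: n0:foll/t1/[-]
after 7 — deliver 0→3: ·
after 8 — propose(3,'x'): n3:lead/t1/[x]
after 9 — deliver 3→2: n2:foll/t1/[x]
after 10 — deliver 2→3: ·
after 11 — deliver 3→4: n4:foll/t1/[x]
after 12 — deliver 4→3: ·
after 13 — timeout(2): n2:cand/t2/[x]
after 14 — deliver 2→0: n0:foll/t2/[-]
after 15 — deliver 0→2: ·
after 16 — deliver 2→4: n4:foll/t2/[x]
after 17 — deliver 4→2: n2:lead/t2/[x]
after 18 — deliver 2→3: n3:foll/t2/[x]
after 19 — deliver 3→2: ·
after 20 — deliver 0→3: ·
after 21 — propose(4,'y'): ·
after 22 — deliver 4→0: ·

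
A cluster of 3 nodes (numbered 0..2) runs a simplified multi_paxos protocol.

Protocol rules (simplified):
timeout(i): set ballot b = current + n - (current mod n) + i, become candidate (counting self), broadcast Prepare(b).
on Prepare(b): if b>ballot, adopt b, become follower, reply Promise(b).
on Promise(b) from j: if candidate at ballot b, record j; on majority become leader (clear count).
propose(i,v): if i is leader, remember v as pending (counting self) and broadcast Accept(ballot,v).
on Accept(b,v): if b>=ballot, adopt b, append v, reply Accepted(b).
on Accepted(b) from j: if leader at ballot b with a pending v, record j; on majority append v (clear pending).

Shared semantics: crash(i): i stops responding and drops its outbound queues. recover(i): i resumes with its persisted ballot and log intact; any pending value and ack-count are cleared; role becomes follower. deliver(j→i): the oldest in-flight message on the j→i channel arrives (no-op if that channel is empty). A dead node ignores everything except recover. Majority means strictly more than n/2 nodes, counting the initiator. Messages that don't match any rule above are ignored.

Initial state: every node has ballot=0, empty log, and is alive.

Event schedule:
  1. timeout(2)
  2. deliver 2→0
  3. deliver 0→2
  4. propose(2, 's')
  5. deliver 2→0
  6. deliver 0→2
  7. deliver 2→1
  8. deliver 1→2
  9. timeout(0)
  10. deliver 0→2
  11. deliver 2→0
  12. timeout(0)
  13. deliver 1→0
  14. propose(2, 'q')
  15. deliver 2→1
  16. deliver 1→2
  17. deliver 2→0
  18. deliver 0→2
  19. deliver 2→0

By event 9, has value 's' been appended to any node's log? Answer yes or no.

yes

after 1 — timeout(2): n2:cand/b5/[-]
after 2 — deliver 2→0: n0:foll/b5/[-]
after 3 — deliver 0→2: n2:lead/b5/[-]
after 4 — propose(2,'s'): ·
after 5 — deliver 2→0: n0:foll/b5/[s]
after 6 — deliver 0→2: n2:lead/b5/[s]
after 7 — deliver 2→1: n1:foll/b5/[-]
after 8 — deliver 1→2: ·
after 9 — timeout(0): n0:cand/b6/[s]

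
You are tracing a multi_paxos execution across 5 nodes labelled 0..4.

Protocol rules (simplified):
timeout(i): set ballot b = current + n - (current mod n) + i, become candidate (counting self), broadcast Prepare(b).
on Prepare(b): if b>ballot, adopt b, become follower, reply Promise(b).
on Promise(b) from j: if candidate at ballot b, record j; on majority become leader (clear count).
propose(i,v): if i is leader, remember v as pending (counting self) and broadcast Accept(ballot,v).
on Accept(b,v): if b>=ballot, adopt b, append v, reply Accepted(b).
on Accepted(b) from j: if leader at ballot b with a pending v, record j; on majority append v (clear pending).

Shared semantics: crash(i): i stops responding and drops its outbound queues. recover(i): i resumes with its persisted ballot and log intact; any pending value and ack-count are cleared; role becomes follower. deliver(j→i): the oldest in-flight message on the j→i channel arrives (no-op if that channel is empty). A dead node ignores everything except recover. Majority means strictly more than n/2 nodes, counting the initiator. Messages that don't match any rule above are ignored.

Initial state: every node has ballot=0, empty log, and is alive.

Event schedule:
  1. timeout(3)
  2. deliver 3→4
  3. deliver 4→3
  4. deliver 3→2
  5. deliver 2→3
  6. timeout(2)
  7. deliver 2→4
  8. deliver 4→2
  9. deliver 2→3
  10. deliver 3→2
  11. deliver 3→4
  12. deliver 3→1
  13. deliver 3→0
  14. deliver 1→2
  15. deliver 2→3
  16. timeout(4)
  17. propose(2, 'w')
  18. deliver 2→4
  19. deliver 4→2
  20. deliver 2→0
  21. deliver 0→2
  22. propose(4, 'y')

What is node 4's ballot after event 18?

19

step 1 timeout(3): 3={cand,b=8,log=-}
step 2 deliver 3→4: 4={foll,b=8,log=-}
step 3 deliver 4→3: —
step 4 deliver 3→2: 2={foll,b=8,log=-}
step 5 deliver 2→3: 3={lead,b=8,log=-}
step 6 timeout(2): 2={cand,b=12,log=-}
step 7 deliver 2→4: 4={foll,b=12,log=-}
step 8 deliver 4→2: —
step 9 deliver 2→3: 3={foll,b=12,log=-}
step 10 deliver 3→2: 2={lead,b=12,log=-}
step 11 deliver 3→4: —
step 12 deliver 3→1: 1={foll,b=8,log=-}
step 13 deliver 3→0: 0={foll,b=8,log=-}
step 14 deliver 1→2: —
step 15 deliver 2→3: —
step 16 timeout(4): 4={cand,b=19,log=-}
step 17 propose(2,'w'): —
step 18 deliver 2→4: —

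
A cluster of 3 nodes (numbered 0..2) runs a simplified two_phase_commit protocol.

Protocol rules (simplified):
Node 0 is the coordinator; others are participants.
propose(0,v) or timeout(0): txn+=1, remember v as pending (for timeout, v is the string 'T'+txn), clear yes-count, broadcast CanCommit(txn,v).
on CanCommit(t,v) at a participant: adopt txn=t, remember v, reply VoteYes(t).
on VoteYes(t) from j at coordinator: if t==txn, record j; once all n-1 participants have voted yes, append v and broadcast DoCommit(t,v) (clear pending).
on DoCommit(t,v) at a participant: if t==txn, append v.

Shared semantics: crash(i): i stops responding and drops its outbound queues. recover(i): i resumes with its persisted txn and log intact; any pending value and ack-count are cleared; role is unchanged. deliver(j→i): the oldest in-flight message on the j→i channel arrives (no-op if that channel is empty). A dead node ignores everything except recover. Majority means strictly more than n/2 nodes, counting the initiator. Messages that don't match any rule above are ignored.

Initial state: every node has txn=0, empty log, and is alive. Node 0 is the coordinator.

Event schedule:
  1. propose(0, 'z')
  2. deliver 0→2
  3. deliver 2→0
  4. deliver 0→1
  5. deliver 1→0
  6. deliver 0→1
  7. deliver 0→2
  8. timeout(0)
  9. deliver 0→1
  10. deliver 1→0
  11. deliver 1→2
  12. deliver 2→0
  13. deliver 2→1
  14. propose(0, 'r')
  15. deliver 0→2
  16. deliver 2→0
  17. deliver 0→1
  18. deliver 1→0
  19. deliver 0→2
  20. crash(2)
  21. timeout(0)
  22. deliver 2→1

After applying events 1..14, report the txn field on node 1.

after 1 — propose(0,'z'): n0:coor/t1/[-]
after 2 — deliver 0→2: n2:part/t1/[-]
after 3 — deliver 2→0: ·
after 4 — deliver 0→1: n1:part/t1/[-]
after 5 — deliver 1→0: n0:coor/t1/[z]
after 6 — deliver 0→1: n1:part/t1/[z]
after 7 — deliver 0→2: n2:part/t1/[z]
after 8 — timeout(0): n0:coor/t2/[z]
after 9 — deliver 0→1: n1:part/t2/[z]
after 10 — deliver 1→0: ·
after 11 — deliver 1→2: ·
after 12 — deliver 2→0: ·
after 13 — deliver 2→1: ·
after 14 — propose(0,'r'): n0:coor/t3/[z]

2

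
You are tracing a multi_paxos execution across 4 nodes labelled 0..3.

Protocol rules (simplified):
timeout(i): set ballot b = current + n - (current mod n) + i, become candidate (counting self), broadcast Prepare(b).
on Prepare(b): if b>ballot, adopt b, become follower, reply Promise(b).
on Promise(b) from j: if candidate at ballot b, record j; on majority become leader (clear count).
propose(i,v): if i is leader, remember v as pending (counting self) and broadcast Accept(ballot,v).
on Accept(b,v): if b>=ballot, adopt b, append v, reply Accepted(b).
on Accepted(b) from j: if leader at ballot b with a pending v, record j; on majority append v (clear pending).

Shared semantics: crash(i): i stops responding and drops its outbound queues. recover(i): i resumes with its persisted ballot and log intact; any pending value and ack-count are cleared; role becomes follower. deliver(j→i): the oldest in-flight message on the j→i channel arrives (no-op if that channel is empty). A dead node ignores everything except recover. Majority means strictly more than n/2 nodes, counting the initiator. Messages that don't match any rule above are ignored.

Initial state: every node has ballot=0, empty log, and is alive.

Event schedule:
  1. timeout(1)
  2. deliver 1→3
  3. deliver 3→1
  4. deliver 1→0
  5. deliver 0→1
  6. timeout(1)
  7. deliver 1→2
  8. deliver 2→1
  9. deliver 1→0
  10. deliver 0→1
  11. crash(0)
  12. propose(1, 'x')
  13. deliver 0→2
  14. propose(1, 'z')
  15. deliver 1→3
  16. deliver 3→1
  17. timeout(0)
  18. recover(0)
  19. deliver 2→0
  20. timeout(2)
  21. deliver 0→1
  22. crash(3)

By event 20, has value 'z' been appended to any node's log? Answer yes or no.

e1 timeout(1): 1[cand,b=5,-]
e2 deliver 1→3: 3[foll,b=5,-]
e3 deliver 3→1: ·
e4 deliver 1→0: 0[foll,b=5,-]
e5 deliver 0→1: 1[lead,b=5,-]
e6 timeout(1): 1[cand,b=9,-]
e7 deliver 1→2: 2[foll,b=5,-]
e8 deliver 2→1: ·
e9 deliver 1→0: 0[foll,b=9,-]
e10 deliver 0→1: ·
e11 crash(0): 0[✗foll,b=9,-]
e12 propose(1,'x'): ·
e13 deliver 0→2: ·
e14 propose(1,'z'): ·
e15 deliver 1→3: 3[foll,b=9,-]
e16 deliver 3→1: 1[lead,b=9,-]
e17 timeout(0): ·
e18 recover(0): 0[foll,b=9,-]
e19 deliver 2→0: ·
e20 timeout(2): 2[cand,b=10,-]

no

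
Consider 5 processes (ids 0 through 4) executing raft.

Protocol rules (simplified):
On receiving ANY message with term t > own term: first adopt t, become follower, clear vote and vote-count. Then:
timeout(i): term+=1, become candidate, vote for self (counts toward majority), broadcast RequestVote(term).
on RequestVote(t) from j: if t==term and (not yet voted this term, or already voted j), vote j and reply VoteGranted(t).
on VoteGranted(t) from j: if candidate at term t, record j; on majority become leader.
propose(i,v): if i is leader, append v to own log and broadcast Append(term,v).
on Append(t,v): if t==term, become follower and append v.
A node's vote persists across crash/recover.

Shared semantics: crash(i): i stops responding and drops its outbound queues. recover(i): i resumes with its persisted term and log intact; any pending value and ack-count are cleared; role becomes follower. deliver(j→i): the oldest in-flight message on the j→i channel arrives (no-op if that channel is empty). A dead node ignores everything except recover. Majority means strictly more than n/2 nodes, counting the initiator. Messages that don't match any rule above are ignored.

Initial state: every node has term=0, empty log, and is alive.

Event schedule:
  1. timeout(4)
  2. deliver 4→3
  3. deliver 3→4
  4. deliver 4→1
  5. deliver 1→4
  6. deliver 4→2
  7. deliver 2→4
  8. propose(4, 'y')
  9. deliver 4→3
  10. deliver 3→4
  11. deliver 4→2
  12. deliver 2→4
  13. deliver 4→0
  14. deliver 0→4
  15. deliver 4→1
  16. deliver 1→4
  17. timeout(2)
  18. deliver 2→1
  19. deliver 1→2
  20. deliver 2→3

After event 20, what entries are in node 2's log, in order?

y

[1] timeout(4) → N4(cand t1 [-])
[2] deliver 4→3 → N3(foll t1 [-])
[3] deliver 3→4 → ∅
[4] deliver 4→1 → N1(foll t1 [-])
[5] deliver 1→4 → N4(lead t1 [-])
[6] deliver 4→2 → N2(foll t1 [-])
[7] deliver 2→4 → ∅
[8] propose(4,'y') → N4(lead t1 [y])
[9] deliver 4→3 → N3(foll t1 [y])
[10] deliver 3→4 → ∅
[11] deliver 4→2 → N2(foll t1 [y])
[12] deliver 2→4 → ∅
[13] deliver 4→0 → N0(foll t1 [-])
[14] deliver 0→4 → ∅
[15] deliver 4→1 → N1(foll t1 [y])
[16] deliver 1→4 → ∅
[17] timeout(2) → N2(cand t2 [y])
[18] deliver 2→1 → N1(foll t2 [y])
[19] deliver 1→2 → ∅
[20] deliver 2→3 → N3(foll t2 [y])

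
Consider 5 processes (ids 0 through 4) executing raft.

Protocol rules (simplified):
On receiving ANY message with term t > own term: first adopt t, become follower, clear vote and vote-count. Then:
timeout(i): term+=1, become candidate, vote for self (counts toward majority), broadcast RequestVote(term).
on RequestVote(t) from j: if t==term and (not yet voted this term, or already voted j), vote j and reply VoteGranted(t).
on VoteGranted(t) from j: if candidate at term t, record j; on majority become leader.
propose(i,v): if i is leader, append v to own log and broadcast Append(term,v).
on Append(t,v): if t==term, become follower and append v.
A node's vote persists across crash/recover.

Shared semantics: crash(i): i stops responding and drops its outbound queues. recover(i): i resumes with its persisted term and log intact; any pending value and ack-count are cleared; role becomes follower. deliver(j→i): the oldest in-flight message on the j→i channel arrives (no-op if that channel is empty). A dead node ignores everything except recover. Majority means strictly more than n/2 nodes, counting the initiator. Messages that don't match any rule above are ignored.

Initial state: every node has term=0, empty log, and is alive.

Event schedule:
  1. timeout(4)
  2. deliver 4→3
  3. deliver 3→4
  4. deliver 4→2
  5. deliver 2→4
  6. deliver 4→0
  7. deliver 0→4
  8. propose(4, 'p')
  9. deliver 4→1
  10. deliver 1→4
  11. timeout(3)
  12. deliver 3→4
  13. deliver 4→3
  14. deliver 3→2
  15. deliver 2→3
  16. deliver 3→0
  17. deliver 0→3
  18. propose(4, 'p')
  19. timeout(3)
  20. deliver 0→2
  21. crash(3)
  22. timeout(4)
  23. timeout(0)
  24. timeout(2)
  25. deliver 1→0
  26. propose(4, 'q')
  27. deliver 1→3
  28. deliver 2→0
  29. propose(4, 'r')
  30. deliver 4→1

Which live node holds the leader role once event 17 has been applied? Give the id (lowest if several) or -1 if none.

3

[1] timeout(4) → N4(cand t1 [-])
[2] deliver 4→3 → N3(foll t1 [-])
[3] deliver 3→4 → ∅
[4] deliver 4→2 → N2(foll t1 [-])
[5] deliver 2→4 → N4(lead t1 [-])
[6] deliver 4→0 → N0(foll t1 [-])
[7] deliver 0→4 → ∅
[8] propose(4,'p') → N4(lead t1 [p])
[9] deliver 4→1 → N1(foll t1 [-])
[10] deliver 1→4 → ∅
[11] timeout(3) → N3(cand t2 [-])
[12] deliver 3→4 → N4(foll t2 [p])
[13] deliver 4→3 → ∅
[14] deliver 3→2 → N2(foll t2 [-])
[15] deliver 2→3 → ∅
[16] deliver 3→0 → N0(foll t2 [-])
[17] deliver 0→3 → N3(lead t2 [-])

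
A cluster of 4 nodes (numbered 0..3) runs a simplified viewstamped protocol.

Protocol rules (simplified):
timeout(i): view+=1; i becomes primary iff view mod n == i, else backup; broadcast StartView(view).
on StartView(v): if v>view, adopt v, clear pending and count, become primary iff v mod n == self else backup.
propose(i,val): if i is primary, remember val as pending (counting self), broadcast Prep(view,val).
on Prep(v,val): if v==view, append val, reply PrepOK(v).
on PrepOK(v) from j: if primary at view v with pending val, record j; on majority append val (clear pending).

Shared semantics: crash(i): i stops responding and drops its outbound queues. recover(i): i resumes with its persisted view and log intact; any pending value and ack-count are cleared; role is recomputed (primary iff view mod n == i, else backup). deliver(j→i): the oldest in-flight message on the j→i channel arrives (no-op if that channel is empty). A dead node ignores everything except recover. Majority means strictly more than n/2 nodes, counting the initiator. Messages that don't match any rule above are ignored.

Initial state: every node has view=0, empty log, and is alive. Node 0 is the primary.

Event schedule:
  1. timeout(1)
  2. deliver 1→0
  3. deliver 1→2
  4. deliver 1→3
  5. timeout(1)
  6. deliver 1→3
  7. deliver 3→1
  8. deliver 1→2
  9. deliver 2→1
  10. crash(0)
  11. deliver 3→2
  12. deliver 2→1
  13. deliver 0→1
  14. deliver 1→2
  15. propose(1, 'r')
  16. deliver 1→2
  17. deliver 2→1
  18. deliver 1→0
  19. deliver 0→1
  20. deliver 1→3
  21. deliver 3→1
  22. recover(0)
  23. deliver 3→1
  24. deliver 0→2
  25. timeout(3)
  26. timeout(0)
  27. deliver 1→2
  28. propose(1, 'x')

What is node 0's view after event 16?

after 1 — timeout(1): n1:prim/v1/[-]
after 2 — deliver 1→0: n0:back/v1/[-]
after 3 — deliver 1→2: n2:back/v1/[-]
after 4 — deliver 1→3: n3:back/v1/[-]
after 5 — timeout(1): n1:back/v2/[-]
after 6 — deliver 1→3: n3:back/v2/[-]
after 7 — deliver 3→1: ·
after 8 — deliver 1→2: n2:prim/v2/[-]
after 9 — deliver 2→1: ·
after 10 — crash(0): n0:✗back/v1/[-]
after 11 — deliver 3→2: ·
after 12 — deliver 2→1: ·
after 13 — deliver 0→1: ·
after 14 — deliver 1→2: ·
after 15 — propose(1,'r'): ·
after 16 — deliver 1→2: ·

1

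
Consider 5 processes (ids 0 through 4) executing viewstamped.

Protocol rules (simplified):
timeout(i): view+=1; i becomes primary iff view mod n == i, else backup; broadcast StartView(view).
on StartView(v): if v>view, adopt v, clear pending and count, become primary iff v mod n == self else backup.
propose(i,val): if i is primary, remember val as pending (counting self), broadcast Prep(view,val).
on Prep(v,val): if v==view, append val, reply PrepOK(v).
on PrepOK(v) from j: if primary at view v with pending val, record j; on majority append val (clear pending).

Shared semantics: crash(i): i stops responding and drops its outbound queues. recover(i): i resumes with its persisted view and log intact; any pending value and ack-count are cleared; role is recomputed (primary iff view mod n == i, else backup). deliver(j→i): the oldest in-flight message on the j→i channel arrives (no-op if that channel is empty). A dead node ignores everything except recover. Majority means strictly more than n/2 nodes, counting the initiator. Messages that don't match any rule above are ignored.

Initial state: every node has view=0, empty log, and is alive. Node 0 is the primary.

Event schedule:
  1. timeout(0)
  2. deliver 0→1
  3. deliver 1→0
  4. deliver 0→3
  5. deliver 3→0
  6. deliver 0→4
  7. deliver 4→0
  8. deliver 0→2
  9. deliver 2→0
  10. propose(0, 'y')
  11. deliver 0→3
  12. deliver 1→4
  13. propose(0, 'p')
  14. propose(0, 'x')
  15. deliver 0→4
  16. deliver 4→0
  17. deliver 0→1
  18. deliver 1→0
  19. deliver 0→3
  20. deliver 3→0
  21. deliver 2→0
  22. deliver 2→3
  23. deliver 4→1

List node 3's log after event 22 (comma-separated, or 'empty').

empty

1. timeout(0):  <0:back v1 ->
2. deliver 0→1:  <1:prim v1 ->
3. deliver 1→0:  nop
4. deliver 0→3:  <3:back v1 ->
5. deliver 3→0:  nop
6. deliver 0→4:  <4:back v1 ->
7. deliver 4→0:  nop
8. deliver 0→2:  <2:back v1 ->
9. deliver 2→0:  nop
10. propose(0,'y'):  nop
11. deliver 0→3:  nop
12. deliver 1→4:  nop
13. propose(0,'p'):  nop
14. propose(0,'x'):  nop
15. deliver 0→4:  nop
16. deliver 4→0:  nop
17. deliver 0→1:  nop
18. deliver 1→0:  nop
19. deliver 0→3:  nop
20. deliver 3→0:  nop
21. deliver 2→0:  nop
22. deliver 2→3:  nop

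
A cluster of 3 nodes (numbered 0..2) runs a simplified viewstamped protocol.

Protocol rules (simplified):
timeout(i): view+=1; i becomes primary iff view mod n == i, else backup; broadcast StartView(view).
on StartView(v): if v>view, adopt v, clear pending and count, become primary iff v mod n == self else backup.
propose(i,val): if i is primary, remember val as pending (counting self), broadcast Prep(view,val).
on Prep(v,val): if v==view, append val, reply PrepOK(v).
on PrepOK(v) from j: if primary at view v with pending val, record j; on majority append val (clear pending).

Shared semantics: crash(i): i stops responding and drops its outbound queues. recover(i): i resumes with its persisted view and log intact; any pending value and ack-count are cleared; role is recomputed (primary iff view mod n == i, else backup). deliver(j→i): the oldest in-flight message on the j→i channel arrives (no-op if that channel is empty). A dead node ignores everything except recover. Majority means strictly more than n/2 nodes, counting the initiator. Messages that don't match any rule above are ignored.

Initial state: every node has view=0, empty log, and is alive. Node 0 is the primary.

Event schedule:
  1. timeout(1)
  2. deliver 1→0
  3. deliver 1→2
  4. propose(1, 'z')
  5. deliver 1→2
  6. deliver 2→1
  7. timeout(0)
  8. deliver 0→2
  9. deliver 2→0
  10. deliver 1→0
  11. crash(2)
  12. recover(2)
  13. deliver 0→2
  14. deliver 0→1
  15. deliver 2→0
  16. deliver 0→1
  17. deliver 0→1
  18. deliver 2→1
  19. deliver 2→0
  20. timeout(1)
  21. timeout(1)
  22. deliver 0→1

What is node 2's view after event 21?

e1 timeout(1): 1[prim,v=1,-]
e2 deliver 1→0: 0[back,v=1,-]
e3 deliver 1→2: 2[back,v=1,-]
e4 propose(1,'z'): ·
e5 deliver 1→2: 2[back,v=1,z]
e6 deliver 2→1: 1[prim,v=1,z]
e7 timeout(0): 0[back,v=2,-]
e8 deliver 0→2: 2[prim,v=2,z]
e9 deliver 2→0: ·
e10 deliver 1→0: ·
e11 crash(2): 2[✗prim,v=2,z]
e12 recover(2): 2[prim,v=2,z]
e13 deliver 0→2: ·
e14 deliver 0→1: 1[back,v=2,z]
e15 deliver 2→0: ·
e16 deliver 0→1: ·
e17 deliver 0→1: ·
e18 deliver 2→1: ·
e19 deliver 2→0: ·
e20 timeout(1): 1[back,v=3,z]
e21 timeout(1): 1[prim,v=4,z]

2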